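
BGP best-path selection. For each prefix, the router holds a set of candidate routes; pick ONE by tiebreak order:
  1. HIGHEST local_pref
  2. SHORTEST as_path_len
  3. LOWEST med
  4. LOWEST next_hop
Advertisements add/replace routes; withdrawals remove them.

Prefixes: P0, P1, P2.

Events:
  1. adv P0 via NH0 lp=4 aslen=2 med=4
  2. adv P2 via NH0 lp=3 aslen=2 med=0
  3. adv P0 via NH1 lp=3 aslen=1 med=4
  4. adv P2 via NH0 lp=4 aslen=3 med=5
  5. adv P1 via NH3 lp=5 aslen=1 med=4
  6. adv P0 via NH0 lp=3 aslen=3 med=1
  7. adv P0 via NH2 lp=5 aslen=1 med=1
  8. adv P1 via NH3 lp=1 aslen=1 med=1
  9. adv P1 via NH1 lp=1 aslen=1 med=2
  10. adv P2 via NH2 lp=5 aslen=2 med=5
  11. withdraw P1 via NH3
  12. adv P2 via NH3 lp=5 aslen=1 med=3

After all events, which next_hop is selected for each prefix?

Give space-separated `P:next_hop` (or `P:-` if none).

Op 1: best P0=NH0 P1=- P2=-
Op 2: best P0=NH0 P1=- P2=NH0
Op 3: best P0=NH0 P1=- P2=NH0
Op 4: best P0=NH0 P1=- P2=NH0
Op 5: best P0=NH0 P1=NH3 P2=NH0
Op 6: best P0=NH1 P1=NH3 P2=NH0
Op 7: best P0=NH2 P1=NH3 P2=NH0
Op 8: best P0=NH2 P1=NH3 P2=NH0
Op 9: best P0=NH2 P1=NH3 P2=NH0
Op 10: best P0=NH2 P1=NH3 P2=NH2
Op 11: best P0=NH2 P1=NH1 P2=NH2
Op 12: best P0=NH2 P1=NH1 P2=NH3

Answer: P0:NH2 P1:NH1 P2:NH3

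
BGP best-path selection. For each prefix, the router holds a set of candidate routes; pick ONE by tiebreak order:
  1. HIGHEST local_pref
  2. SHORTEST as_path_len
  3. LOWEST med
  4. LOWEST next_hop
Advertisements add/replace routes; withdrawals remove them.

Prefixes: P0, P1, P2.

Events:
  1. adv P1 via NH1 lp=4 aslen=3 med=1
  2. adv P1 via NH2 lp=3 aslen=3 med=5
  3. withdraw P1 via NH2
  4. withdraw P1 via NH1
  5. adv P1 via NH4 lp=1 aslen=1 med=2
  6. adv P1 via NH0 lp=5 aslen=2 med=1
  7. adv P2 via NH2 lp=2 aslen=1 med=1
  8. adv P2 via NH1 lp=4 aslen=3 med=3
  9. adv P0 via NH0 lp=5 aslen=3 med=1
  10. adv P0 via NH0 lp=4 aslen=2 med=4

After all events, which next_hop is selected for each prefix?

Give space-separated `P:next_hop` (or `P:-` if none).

Op 1: best P0=- P1=NH1 P2=-
Op 2: best P0=- P1=NH1 P2=-
Op 3: best P0=- P1=NH1 P2=-
Op 4: best P0=- P1=- P2=-
Op 5: best P0=- P1=NH4 P2=-
Op 6: best P0=- P1=NH0 P2=-
Op 7: best P0=- P1=NH0 P2=NH2
Op 8: best P0=- P1=NH0 P2=NH1
Op 9: best P0=NH0 P1=NH0 P2=NH1
Op 10: best P0=NH0 P1=NH0 P2=NH1

Answer: P0:NH0 P1:NH0 P2:NH1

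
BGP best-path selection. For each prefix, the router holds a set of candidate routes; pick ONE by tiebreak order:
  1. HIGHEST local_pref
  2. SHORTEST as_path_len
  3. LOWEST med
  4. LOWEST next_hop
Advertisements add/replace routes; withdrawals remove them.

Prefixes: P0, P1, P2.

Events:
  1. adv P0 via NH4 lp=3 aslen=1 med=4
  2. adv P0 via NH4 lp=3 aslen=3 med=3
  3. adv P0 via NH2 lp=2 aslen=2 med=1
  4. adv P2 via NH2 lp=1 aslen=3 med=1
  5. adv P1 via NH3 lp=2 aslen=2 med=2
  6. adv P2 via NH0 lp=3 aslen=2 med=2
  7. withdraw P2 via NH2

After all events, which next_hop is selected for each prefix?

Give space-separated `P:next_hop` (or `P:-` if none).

Op 1: best P0=NH4 P1=- P2=-
Op 2: best P0=NH4 P1=- P2=-
Op 3: best P0=NH4 P1=- P2=-
Op 4: best P0=NH4 P1=- P2=NH2
Op 5: best P0=NH4 P1=NH3 P2=NH2
Op 6: best P0=NH4 P1=NH3 P2=NH0
Op 7: best P0=NH4 P1=NH3 P2=NH0

Answer: P0:NH4 P1:NH3 P2:NH0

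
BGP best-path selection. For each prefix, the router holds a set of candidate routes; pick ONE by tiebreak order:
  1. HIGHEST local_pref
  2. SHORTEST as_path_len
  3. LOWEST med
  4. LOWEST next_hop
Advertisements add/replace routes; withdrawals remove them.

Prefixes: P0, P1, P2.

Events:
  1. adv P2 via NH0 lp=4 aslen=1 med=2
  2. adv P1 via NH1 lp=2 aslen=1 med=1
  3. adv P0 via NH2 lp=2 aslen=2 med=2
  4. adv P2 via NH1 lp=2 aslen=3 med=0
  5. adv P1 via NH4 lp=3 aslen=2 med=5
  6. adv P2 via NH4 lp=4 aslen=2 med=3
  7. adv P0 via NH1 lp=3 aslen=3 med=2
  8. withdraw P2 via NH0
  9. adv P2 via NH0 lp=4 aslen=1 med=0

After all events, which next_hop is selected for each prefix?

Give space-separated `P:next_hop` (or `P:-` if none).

Answer: P0:NH1 P1:NH4 P2:NH0

Derivation:
Op 1: best P0=- P1=- P2=NH0
Op 2: best P0=- P1=NH1 P2=NH0
Op 3: best P0=NH2 P1=NH1 P2=NH0
Op 4: best P0=NH2 P1=NH1 P2=NH0
Op 5: best P0=NH2 P1=NH4 P2=NH0
Op 6: best P0=NH2 P1=NH4 P2=NH0
Op 7: best P0=NH1 P1=NH4 P2=NH0
Op 8: best P0=NH1 P1=NH4 P2=NH4
Op 9: best P0=NH1 P1=NH4 P2=NH0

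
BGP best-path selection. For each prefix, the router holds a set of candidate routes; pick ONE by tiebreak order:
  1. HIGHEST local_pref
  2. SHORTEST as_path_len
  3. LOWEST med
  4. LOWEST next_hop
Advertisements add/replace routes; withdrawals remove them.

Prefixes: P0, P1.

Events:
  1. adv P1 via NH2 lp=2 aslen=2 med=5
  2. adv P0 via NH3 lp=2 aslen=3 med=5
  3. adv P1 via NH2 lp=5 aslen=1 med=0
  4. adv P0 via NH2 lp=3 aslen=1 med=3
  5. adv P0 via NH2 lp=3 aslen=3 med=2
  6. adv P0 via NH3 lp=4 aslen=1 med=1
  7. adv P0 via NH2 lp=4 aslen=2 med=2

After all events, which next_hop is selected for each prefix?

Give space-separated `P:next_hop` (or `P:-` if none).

Op 1: best P0=- P1=NH2
Op 2: best P0=NH3 P1=NH2
Op 3: best P0=NH3 P1=NH2
Op 4: best P0=NH2 P1=NH2
Op 5: best P0=NH2 P1=NH2
Op 6: best P0=NH3 P1=NH2
Op 7: best P0=NH3 P1=NH2

Answer: P0:NH3 P1:NH2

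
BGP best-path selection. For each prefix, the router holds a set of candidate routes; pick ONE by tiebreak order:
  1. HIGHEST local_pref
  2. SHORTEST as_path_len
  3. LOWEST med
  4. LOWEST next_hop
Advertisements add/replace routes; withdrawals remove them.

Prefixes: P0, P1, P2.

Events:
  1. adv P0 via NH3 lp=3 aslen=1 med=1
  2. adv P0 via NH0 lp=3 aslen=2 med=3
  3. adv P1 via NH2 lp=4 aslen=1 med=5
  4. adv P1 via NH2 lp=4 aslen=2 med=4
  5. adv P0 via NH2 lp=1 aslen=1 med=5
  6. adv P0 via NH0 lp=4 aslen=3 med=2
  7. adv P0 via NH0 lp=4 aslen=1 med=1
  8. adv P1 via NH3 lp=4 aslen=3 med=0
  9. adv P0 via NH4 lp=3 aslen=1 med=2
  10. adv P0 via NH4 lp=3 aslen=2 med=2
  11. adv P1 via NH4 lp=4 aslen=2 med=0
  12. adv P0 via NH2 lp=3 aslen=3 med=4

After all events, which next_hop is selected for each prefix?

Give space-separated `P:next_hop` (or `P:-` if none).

Op 1: best P0=NH3 P1=- P2=-
Op 2: best P0=NH3 P1=- P2=-
Op 3: best P0=NH3 P1=NH2 P2=-
Op 4: best P0=NH3 P1=NH2 P2=-
Op 5: best P0=NH3 P1=NH2 P2=-
Op 6: best P0=NH0 P1=NH2 P2=-
Op 7: best P0=NH0 P1=NH2 P2=-
Op 8: best P0=NH0 P1=NH2 P2=-
Op 9: best P0=NH0 P1=NH2 P2=-
Op 10: best P0=NH0 P1=NH2 P2=-
Op 11: best P0=NH0 P1=NH4 P2=-
Op 12: best P0=NH0 P1=NH4 P2=-

Answer: P0:NH0 P1:NH4 P2:-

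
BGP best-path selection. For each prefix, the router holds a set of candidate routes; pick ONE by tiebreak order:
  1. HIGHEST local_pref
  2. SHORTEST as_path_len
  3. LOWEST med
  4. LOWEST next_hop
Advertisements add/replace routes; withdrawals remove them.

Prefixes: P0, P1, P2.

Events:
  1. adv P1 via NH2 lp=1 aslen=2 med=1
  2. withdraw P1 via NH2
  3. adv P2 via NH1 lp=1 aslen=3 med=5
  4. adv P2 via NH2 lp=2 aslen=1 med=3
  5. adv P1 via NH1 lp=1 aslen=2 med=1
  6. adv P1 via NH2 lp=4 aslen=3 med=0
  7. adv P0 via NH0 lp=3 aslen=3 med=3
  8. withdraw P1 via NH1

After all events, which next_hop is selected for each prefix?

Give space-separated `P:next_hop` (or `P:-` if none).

Answer: P0:NH0 P1:NH2 P2:NH2

Derivation:
Op 1: best P0=- P1=NH2 P2=-
Op 2: best P0=- P1=- P2=-
Op 3: best P0=- P1=- P2=NH1
Op 4: best P0=- P1=- P2=NH2
Op 5: best P0=- P1=NH1 P2=NH2
Op 6: best P0=- P1=NH2 P2=NH2
Op 7: best P0=NH0 P1=NH2 P2=NH2
Op 8: best P0=NH0 P1=NH2 P2=NH2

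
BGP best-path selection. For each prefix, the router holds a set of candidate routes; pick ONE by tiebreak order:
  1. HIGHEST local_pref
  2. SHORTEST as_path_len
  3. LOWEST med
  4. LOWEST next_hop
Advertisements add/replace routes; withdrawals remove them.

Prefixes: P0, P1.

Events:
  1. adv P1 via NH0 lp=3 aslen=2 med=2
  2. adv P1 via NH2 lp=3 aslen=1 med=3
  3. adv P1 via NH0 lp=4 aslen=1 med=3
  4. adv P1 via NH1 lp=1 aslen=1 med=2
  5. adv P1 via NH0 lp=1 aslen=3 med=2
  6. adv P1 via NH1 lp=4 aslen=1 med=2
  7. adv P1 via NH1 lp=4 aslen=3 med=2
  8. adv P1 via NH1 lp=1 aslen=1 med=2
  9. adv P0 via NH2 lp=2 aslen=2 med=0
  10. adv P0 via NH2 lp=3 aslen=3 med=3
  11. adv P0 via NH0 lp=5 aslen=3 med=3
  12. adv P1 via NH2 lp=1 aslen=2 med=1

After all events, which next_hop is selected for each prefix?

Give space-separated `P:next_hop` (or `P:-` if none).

Op 1: best P0=- P1=NH0
Op 2: best P0=- P1=NH2
Op 3: best P0=- P1=NH0
Op 4: best P0=- P1=NH0
Op 5: best P0=- P1=NH2
Op 6: best P0=- P1=NH1
Op 7: best P0=- P1=NH1
Op 8: best P0=- P1=NH2
Op 9: best P0=NH2 P1=NH2
Op 10: best P0=NH2 P1=NH2
Op 11: best P0=NH0 P1=NH2
Op 12: best P0=NH0 P1=NH1

Answer: P0:NH0 P1:NH1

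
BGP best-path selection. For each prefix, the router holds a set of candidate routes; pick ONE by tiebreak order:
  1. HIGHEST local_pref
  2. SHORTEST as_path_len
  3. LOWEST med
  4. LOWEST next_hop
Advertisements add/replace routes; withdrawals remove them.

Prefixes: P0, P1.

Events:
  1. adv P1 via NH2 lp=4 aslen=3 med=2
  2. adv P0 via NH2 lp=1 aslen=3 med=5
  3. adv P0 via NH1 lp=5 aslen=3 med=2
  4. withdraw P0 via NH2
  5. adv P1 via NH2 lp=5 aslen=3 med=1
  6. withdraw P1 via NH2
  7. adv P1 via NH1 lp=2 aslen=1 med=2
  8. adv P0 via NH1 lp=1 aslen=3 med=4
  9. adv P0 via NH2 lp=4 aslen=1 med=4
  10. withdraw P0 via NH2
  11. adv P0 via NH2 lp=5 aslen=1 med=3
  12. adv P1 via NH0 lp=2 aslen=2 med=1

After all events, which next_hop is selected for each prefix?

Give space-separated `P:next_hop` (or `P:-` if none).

Answer: P0:NH2 P1:NH1

Derivation:
Op 1: best P0=- P1=NH2
Op 2: best P0=NH2 P1=NH2
Op 3: best P0=NH1 P1=NH2
Op 4: best P0=NH1 P1=NH2
Op 5: best P0=NH1 P1=NH2
Op 6: best P0=NH1 P1=-
Op 7: best P0=NH1 P1=NH1
Op 8: best P0=NH1 P1=NH1
Op 9: best P0=NH2 P1=NH1
Op 10: best P0=NH1 P1=NH1
Op 11: best P0=NH2 P1=NH1
Op 12: best P0=NH2 P1=NH1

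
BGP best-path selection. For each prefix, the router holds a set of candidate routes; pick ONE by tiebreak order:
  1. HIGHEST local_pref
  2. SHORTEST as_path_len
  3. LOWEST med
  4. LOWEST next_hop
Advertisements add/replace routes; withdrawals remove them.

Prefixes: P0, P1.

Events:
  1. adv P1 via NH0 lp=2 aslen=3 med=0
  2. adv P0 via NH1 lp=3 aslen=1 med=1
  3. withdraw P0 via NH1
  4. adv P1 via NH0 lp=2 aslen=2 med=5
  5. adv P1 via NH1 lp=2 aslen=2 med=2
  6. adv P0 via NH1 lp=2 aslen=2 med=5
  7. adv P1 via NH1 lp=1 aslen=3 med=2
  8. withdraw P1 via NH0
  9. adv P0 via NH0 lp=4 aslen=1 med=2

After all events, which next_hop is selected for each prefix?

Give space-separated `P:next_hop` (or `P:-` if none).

Op 1: best P0=- P1=NH0
Op 2: best P0=NH1 P1=NH0
Op 3: best P0=- P1=NH0
Op 4: best P0=- P1=NH0
Op 5: best P0=- P1=NH1
Op 6: best P0=NH1 P1=NH1
Op 7: best P0=NH1 P1=NH0
Op 8: best P0=NH1 P1=NH1
Op 9: best P0=NH0 P1=NH1

Answer: P0:NH0 P1:NH1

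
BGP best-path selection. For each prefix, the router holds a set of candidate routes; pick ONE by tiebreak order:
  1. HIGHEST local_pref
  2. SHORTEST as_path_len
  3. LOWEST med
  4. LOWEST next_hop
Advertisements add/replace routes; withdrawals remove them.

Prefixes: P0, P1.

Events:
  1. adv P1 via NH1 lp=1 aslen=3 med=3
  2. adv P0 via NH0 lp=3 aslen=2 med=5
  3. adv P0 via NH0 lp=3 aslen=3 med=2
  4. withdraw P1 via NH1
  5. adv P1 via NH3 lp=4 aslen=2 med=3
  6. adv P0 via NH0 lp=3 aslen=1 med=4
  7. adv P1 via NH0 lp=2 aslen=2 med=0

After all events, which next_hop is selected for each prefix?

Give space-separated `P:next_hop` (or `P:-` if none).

Op 1: best P0=- P1=NH1
Op 2: best P0=NH0 P1=NH1
Op 3: best P0=NH0 P1=NH1
Op 4: best P0=NH0 P1=-
Op 5: best P0=NH0 P1=NH3
Op 6: best P0=NH0 P1=NH3
Op 7: best P0=NH0 P1=NH3

Answer: P0:NH0 P1:NH3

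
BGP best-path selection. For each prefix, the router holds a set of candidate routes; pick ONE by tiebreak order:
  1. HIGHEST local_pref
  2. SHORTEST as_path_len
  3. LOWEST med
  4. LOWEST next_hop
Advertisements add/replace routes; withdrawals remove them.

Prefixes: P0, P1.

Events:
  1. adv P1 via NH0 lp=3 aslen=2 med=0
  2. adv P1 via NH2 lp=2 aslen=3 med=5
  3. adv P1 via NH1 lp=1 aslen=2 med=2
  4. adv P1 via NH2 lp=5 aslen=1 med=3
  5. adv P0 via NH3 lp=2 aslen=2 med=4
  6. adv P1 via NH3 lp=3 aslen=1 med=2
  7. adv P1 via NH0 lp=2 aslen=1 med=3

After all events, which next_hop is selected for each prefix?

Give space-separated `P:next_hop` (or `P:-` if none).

Answer: P0:NH3 P1:NH2

Derivation:
Op 1: best P0=- P1=NH0
Op 2: best P0=- P1=NH0
Op 3: best P0=- P1=NH0
Op 4: best P0=- P1=NH2
Op 5: best P0=NH3 P1=NH2
Op 6: best P0=NH3 P1=NH2
Op 7: best P0=NH3 P1=NH2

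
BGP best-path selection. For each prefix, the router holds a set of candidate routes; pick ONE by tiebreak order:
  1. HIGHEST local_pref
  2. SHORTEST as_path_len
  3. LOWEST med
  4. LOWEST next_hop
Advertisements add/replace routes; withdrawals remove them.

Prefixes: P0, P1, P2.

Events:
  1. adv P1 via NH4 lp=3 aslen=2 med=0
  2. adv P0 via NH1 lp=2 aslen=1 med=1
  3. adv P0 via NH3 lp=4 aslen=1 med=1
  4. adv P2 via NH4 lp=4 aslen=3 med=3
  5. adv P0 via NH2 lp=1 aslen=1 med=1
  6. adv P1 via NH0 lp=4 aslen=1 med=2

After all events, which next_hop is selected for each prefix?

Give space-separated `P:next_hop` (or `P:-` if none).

Answer: P0:NH3 P1:NH0 P2:NH4

Derivation:
Op 1: best P0=- P1=NH4 P2=-
Op 2: best P0=NH1 P1=NH4 P2=-
Op 3: best P0=NH3 P1=NH4 P2=-
Op 4: best P0=NH3 P1=NH4 P2=NH4
Op 5: best P0=NH3 P1=NH4 P2=NH4
Op 6: best P0=NH3 P1=NH0 P2=NH4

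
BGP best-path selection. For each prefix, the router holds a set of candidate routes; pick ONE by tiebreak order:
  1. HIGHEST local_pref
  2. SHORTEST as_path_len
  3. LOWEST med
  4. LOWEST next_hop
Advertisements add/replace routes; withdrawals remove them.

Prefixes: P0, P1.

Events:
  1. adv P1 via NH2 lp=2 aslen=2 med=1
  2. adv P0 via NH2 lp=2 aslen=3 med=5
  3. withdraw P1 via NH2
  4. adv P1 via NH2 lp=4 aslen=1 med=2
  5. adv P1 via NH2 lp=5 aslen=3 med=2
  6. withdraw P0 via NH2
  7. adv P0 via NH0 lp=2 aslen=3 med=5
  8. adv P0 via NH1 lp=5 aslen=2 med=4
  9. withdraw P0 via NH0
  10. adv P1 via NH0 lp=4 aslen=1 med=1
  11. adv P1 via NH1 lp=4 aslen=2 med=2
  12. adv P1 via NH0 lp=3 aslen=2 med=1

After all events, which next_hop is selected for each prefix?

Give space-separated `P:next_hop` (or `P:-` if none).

Op 1: best P0=- P1=NH2
Op 2: best P0=NH2 P1=NH2
Op 3: best P0=NH2 P1=-
Op 4: best P0=NH2 P1=NH2
Op 5: best P0=NH2 P1=NH2
Op 6: best P0=- P1=NH2
Op 7: best P0=NH0 P1=NH2
Op 8: best P0=NH1 P1=NH2
Op 9: best P0=NH1 P1=NH2
Op 10: best P0=NH1 P1=NH2
Op 11: best P0=NH1 P1=NH2
Op 12: best P0=NH1 P1=NH2

Answer: P0:NH1 P1:NH2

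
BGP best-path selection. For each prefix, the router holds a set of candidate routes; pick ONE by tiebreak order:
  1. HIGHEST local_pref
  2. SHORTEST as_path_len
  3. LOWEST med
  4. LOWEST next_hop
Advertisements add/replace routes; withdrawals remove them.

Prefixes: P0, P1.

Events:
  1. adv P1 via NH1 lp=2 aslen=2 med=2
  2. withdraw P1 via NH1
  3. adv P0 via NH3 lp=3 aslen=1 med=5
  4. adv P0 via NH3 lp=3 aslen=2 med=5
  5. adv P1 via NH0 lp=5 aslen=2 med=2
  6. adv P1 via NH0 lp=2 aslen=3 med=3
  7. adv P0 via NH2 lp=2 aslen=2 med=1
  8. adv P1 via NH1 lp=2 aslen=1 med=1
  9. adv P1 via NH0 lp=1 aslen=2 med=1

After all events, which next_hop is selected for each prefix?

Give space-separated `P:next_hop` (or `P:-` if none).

Op 1: best P0=- P1=NH1
Op 2: best P0=- P1=-
Op 3: best P0=NH3 P1=-
Op 4: best P0=NH3 P1=-
Op 5: best P0=NH3 P1=NH0
Op 6: best P0=NH3 P1=NH0
Op 7: best P0=NH3 P1=NH0
Op 8: best P0=NH3 P1=NH1
Op 9: best P0=NH3 P1=NH1

Answer: P0:NH3 P1:NH1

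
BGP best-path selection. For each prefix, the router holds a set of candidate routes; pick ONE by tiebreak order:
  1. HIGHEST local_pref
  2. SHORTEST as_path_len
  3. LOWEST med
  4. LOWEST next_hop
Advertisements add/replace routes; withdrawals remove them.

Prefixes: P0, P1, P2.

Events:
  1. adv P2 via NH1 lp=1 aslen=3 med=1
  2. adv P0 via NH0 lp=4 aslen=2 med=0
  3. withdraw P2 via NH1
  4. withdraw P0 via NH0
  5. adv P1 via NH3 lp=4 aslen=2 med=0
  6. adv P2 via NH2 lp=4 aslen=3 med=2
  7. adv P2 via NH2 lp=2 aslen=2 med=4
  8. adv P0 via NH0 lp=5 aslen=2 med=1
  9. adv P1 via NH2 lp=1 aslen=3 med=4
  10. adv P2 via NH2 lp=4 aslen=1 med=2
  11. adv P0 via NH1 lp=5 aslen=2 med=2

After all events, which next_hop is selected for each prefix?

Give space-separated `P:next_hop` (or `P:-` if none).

Answer: P0:NH0 P1:NH3 P2:NH2

Derivation:
Op 1: best P0=- P1=- P2=NH1
Op 2: best P0=NH0 P1=- P2=NH1
Op 3: best P0=NH0 P1=- P2=-
Op 4: best P0=- P1=- P2=-
Op 5: best P0=- P1=NH3 P2=-
Op 6: best P0=- P1=NH3 P2=NH2
Op 7: best P0=- P1=NH3 P2=NH2
Op 8: best P0=NH0 P1=NH3 P2=NH2
Op 9: best P0=NH0 P1=NH3 P2=NH2
Op 10: best P0=NH0 P1=NH3 P2=NH2
Op 11: best P0=NH0 P1=NH3 P2=NH2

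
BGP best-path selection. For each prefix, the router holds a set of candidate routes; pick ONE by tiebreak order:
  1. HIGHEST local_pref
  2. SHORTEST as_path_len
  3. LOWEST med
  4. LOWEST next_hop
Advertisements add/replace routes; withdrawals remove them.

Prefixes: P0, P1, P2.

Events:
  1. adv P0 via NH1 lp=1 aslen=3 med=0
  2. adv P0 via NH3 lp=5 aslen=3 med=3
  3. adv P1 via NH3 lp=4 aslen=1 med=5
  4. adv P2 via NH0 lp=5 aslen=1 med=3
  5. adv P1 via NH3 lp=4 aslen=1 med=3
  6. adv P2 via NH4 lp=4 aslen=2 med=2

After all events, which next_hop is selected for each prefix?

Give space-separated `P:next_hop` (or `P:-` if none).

Answer: P0:NH3 P1:NH3 P2:NH0

Derivation:
Op 1: best P0=NH1 P1=- P2=-
Op 2: best P0=NH3 P1=- P2=-
Op 3: best P0=NH3 P1=NH3 P2=-
Op 4: best P0=NH3 P1=NH3 P2=NH0
Op 5: best P0=NH3 P1=NH3 P2=NH0
Op 6: best P0=NH3 P1=NH3 P2=NH0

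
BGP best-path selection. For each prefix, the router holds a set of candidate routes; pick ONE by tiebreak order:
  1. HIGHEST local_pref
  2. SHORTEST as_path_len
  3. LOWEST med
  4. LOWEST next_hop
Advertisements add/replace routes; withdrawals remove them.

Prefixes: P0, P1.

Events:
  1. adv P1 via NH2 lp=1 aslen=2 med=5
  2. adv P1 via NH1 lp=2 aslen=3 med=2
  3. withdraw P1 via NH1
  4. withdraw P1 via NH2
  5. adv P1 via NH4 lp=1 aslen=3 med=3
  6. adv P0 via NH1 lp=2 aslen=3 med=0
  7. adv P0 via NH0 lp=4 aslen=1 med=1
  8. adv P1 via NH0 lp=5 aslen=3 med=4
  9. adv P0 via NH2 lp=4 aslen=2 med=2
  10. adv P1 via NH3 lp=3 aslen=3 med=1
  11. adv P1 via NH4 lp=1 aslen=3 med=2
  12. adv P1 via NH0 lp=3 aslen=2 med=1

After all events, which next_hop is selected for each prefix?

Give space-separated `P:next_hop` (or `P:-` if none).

Op 1: best P0=- P1=NH2
Op 2: best P0=- P1=NH1
Op 3: best P0=- P1=NH2
Op 4: best P0=- P1=-
Op 5: best P0=- P1=NH4
Op 6: best P0=NH1 P1=NH4
Op 7: best P0=NH0 P1=NH4
Op 8: best P0=NH0 P1=NH0
Op 9: best P0=NH0 P1=NH0
Op 10: best P0=NH0 P1=NH0
Op 11: best P0=NH0 P1=NH0
Op 12: best P0=NH0 P1=NH0

Answer: P0:NH0 P1:NH0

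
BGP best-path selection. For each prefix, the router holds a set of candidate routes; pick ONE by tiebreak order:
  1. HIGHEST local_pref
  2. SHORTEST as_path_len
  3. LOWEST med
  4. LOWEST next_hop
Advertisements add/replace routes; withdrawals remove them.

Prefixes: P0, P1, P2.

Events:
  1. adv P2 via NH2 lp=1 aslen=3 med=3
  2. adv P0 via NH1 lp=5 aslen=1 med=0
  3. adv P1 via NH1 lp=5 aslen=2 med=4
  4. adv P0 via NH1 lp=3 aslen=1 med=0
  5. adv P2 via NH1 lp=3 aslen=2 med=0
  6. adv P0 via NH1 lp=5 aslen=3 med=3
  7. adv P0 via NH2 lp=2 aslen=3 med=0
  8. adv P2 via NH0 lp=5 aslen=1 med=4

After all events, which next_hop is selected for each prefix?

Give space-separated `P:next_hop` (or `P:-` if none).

Answer: P0:NH1 P1:NH1 P2:NH0

Derivation:
Op 1: best P0=- P1=- P2=NH2
Op 2: best P0=NH1 P1=- P2=NH2
Op 3: best P0=NH1 P1=NH1 P2=NH2
Op 4: best P0=NH1 P1=NH1 P2=NH2
Op 5: best P0=NH1 P1=NH1 P2=NH1
Op 6: best P0=NH1 P1=NH1 P2=NH1
Op 7: best P0=NH1 P1=NH1 P2=NH1
Op 8: best P0=NH1 P1=NH1 P2=NH0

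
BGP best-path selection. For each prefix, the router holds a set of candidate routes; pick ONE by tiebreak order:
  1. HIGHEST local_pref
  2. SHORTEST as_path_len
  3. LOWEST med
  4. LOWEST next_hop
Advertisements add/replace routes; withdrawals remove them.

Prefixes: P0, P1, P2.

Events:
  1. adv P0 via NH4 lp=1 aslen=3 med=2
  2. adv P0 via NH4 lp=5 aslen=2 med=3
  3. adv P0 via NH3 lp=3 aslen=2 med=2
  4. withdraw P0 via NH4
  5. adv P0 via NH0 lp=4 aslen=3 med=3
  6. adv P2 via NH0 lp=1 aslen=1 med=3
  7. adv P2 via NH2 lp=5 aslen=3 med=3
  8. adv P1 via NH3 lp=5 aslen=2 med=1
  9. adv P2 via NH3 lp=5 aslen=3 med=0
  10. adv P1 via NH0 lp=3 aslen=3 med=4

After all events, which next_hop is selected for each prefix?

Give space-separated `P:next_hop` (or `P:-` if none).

Op 1: best P0=NH4 P1=- P2=-
Op 2: best P0=NH4 P1=- P2=-
Op 3: best P0=NH4 P1=- P2=-
Op 4: best P0=NH3 P1=- P2=-
Op 5: best P0=NH0 P1=- P2=-
Op 6: best P0=NH0 P1=- P2=NH0
Op 7: best P0=NH0 P1=- P2=NH2
Op 8: best P0=NH0 P1=NH3 P2=NH2
Op 9: best P0=NH0 P1=NH3 P2=NH3
Op 10: best P0=NH0 P1=NH3 P2=NH3

Answer: P0:NH0 P1:NH3 P2:NH3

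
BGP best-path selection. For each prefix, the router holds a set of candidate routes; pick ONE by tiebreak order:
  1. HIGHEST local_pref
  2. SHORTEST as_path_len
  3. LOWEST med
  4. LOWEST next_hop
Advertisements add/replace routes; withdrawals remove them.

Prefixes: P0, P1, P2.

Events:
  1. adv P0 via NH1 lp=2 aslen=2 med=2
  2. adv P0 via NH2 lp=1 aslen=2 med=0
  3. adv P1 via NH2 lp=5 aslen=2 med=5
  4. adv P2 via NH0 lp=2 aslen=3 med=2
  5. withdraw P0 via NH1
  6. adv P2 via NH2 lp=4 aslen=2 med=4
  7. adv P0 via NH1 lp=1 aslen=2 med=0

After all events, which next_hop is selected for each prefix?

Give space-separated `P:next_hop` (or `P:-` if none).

Op 1: best P0=NH1 P1=- P2=-
Op 2: best P0=NH1 P1=- P2=-
Op 3: best P0=NH1 P1=NH2 P2=-
Op 4: best P0=NH1 P1=NH2 P2=NH0
Op 5: best P0=NH2 P1=NH2 P2=NH0
Op 6: best P0=NH2 P1=NH2 P2=NH2
Op 7: best P0=NH1 P1=NH2 P2=NH2

Answer: P0:NH1 P1:NH2 P2:NH2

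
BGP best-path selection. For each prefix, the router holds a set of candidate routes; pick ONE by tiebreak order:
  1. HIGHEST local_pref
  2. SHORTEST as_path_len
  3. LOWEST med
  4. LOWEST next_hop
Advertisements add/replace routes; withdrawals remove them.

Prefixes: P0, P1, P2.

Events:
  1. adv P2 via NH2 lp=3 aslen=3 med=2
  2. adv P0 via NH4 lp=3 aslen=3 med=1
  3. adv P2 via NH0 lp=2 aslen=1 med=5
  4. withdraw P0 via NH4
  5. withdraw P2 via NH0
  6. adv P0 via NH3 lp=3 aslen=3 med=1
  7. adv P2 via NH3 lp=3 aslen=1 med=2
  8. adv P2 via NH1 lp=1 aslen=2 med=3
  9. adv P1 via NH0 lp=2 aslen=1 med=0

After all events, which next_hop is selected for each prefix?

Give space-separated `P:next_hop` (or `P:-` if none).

Answer: P0:NH3 P1:NH0 P2:NH3

Derivation:
Op 1: best P0=- P1=- P2=NH2
Op 2: best P0=NH4 P1=- P2=NH2
Op 3: best P0=NH4 P1=- P2=NH2
Op 4: best P0=- P1=- P2=NH2
Op 5: best P0=- P1=- P2=NH2
Op 6: best P0=NH3 P1=- P2=NH2
Op 7: best P0=NH3 P1=- P2=NH3
Op 8: best P0=NH3 P1=- P2=NH3
Op 9: best P0=NH3 P1=NH0 P2=NH3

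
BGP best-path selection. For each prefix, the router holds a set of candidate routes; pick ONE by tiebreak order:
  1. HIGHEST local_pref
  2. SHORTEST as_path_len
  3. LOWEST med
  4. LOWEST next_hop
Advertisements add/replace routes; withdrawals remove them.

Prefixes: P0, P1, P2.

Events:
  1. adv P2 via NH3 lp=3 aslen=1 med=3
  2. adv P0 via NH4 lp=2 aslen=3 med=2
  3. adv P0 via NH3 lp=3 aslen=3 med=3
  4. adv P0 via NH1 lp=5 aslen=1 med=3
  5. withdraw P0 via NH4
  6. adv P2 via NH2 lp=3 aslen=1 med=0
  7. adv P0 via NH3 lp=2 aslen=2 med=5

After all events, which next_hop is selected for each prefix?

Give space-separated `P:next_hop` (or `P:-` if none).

Op 1: best P0=- P1=- P2=NH3
Op 2: best P0=NH4 P1=- P2=NH3
Op 3: best P0=NH3 P1=- P2=NH3
Op 4: best P0=NH1 P1=- P2=NH3
Op 5: best P0=NH1 P1=- P2=NH3
Op 6: best P0=NH1 P1=- P2=NH2
Op 7: best P0=NH1 P1=- P2=NH2

Answer: P0:NH1 P1:- P2:NH2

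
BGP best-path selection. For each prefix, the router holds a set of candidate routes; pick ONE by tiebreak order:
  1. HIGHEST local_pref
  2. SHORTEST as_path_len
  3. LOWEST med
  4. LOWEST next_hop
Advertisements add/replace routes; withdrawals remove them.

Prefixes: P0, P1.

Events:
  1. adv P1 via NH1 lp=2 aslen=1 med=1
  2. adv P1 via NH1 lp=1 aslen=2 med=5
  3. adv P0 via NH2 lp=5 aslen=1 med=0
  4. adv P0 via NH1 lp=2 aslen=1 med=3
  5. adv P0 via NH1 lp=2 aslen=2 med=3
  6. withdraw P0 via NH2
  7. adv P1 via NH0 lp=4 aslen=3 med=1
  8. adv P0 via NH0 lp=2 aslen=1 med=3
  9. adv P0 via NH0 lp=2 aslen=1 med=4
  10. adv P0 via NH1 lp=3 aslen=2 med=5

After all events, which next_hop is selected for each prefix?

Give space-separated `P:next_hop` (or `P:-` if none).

Answer: P0:NH1 P1:NH0

Derivation:
Op 1: best P0=- P1=NH1
Op 2: best P0=- P1=NH1
Op 3: best P0=NH2 P1=NH1
Op 4: best P0=NH2 P1=NH1
Op 5: best P0=NH2 P1=NH1
Op 6: best P0=NH1 P1=NH1
Op 7: best P0=NH1 P1=NH0
Op 8: best P0=NH0 P1=NH0
Op 9: best P0=NH0 P1=NH0
Op 10: best P0=NH1 P1=NH0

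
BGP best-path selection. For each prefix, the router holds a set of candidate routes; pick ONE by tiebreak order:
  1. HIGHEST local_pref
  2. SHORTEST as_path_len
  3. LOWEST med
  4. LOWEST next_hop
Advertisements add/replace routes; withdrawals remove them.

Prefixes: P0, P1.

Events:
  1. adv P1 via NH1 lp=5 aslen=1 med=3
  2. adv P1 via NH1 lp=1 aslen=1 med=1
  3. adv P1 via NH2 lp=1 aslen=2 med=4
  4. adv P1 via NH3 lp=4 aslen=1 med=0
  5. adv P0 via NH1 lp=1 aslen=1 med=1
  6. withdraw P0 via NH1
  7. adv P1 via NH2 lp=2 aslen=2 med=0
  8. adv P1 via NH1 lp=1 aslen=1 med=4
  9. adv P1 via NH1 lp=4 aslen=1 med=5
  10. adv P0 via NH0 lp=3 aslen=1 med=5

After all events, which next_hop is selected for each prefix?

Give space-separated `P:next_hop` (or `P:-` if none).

Op 1: best P0=- P1=NH1
Op 2: best P0=- P1=NH1
Op 3: best P0=- P1=NH1
Op 4: best P0=- P1=NH3
Op 5: best P0=NH1 P1=NH3
Op 6: best P0=- P1=NH3
Op 7: best P0=- P1=NH3
Op 8: best P0=- P1=NH3
Op 9: best P0=- P1=NH3
Op 10: best P0=NH0 P1=NH3

Answer: P0:NH0 P1:NH3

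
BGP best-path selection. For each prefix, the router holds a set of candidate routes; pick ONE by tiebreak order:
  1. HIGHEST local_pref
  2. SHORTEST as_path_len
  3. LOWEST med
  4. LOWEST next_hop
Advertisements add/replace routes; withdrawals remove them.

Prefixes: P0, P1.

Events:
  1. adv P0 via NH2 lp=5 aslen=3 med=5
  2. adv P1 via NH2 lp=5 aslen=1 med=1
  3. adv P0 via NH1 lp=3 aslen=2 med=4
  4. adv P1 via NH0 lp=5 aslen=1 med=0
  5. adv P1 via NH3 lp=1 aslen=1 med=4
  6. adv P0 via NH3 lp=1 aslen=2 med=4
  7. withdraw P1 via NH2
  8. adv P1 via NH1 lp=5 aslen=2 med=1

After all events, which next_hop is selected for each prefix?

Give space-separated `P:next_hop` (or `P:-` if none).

Answer: P0:NH2 P1:NH0

Derivation:
Op 1: best P0=NH2 P1=-
Op 2: best P0=NH2 P1=NH2
Op 3: best P0=NH2 P1=NH2
Op 4: best P0=NH2 P1=NH0
Op 5: best P0=NH2 P1=NH0
Op 6: best P0=NH2 P1=NH0
Op 7: best P0=NH2 P1=NH0
Op 8: best P0=NH2 P1=NH0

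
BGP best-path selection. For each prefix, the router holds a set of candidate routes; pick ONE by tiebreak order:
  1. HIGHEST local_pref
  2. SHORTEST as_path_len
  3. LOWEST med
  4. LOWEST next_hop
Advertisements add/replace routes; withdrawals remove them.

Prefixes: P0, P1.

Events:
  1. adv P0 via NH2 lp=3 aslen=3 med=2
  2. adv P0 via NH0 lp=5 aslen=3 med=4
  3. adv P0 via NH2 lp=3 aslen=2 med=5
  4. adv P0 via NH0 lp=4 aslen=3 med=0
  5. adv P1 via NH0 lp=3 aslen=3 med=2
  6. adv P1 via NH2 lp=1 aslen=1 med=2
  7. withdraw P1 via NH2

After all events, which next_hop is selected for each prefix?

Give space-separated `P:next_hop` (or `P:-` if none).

Op 1: best P0=NH2 P1=-
Op 2: best P0=NH0 P1=-
Op 3: best P0=NH0 P1=-
Op 4: best P0=NH0 P1=-
Op 5: best P0=NH0 P1=NH0
Op 6: best P0=NH0 P1=NH0
Op 7: best P0=NH0 P1=NH0

Answer: P0:NH0 P1:NH0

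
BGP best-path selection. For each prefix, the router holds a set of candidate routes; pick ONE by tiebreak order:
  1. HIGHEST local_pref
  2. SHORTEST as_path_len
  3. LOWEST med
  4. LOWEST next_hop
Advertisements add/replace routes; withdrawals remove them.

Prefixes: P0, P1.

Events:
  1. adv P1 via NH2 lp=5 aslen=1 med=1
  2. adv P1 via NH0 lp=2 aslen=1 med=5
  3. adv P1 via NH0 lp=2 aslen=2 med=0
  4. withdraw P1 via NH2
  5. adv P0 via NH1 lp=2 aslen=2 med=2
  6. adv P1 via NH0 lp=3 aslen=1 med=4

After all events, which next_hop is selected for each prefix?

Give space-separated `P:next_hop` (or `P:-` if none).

Op 1: best P0=- P1=NH2
Op 2: best P0=- P1=NH2
Op 3: best P0=- P1=NH2
Op 4: best P0=- P1=NH0
Op 5: best P0=NH1 P1=NH0
Op 6: best P0=NH1 P1=NH0

Answer: P0:NH1 P1:NH0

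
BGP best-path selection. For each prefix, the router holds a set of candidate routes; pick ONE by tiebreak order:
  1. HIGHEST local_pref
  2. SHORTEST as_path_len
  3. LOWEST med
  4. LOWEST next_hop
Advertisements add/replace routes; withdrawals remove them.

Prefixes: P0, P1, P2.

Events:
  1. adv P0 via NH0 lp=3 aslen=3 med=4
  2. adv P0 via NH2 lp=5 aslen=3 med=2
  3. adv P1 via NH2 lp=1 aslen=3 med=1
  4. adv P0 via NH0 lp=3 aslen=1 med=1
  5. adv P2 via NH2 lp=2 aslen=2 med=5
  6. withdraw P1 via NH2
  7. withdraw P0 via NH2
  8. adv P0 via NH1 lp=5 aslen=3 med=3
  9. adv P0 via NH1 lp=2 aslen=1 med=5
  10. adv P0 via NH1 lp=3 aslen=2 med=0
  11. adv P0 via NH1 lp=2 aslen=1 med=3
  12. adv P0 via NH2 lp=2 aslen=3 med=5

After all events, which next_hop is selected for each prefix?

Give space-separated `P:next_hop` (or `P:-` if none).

Op 1: best P0=NH0 P1=- P2=-
Op 2: best P0=NH2 P1=- P2=-
Op 3: best P0=NH2 P1=NH2 P2=-
Op 4: best P0=NH2 P1=NH2 P2=-
Op 5: best P0=NH2 P1=NH2 P2=NH2
Op 6: best P0=NH2 P1=- P2=NH2
Op 7: best P0=NH0 P1=- P2=NH2
Op 8: best P0=NH1 P1=- P2=NH2
Op 9: best P0=NH0 P1=- P2=NH2
Op 10: best P0=NH0 P1=- P2=NH2
Op 11: best P0=NH0 P1=- P2=NH2
Op 12: best P0=NH0 P1=- P2=NH2

Answer: P0:NH0 P1:- P2:NH2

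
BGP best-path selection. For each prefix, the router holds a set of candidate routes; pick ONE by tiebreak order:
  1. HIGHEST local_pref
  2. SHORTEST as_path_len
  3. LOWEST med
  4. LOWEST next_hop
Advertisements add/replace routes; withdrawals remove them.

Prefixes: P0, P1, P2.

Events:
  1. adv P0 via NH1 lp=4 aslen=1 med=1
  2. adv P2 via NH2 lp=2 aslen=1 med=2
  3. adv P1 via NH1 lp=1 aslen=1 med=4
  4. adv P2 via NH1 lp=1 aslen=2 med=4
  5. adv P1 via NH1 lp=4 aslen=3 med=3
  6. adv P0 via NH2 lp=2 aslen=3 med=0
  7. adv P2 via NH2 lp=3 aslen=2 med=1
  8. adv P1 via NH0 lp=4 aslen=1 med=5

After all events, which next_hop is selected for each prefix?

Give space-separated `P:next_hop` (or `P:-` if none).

Answer: P0:NH1 P1:NH0 P2:NH2

Derivation:
Op 1: best P0=NH1 P1=- P2=-
Op 2: best P0=NH1 P1=- P2=NH2
Op 3: best P0=NH1 P1=NH1 P2=NH2
Op 4: best P0=NH1 P1=NH1 P2=NH2
Op 5: best P0=NH1 P1=NH1 P2=NH2
Op 6: best P0=NH1 P1=NH1 P2=NH2
Op 7: best P0=NH1 P1=NH1 P2=NH2
Op 8: best P0=NH1 P1=NH0 P2=NH2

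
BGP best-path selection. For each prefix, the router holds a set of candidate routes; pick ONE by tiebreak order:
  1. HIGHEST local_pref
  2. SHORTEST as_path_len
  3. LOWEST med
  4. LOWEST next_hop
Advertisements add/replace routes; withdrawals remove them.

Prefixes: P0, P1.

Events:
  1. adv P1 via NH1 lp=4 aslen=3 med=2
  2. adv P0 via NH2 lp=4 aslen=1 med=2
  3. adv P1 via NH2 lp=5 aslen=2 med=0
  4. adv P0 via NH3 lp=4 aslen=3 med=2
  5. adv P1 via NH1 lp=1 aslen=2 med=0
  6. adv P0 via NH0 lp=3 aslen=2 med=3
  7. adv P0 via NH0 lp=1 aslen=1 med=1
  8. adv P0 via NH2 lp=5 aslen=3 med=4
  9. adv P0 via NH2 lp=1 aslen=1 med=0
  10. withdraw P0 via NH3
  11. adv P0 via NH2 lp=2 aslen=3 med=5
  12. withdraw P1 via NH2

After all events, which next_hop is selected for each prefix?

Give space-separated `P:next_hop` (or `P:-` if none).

Op 1: best P0=- P1=NH1
Op 2: best P0=NH2 P1=NH1
Op 3: best P0=NH2 P1=NH2
Op 4: best P0=NH2 P1=NH2
Op 5: best P0=NH2 P1=NH2
Op 6: best P0=NH2 P1=NH2
Op 7: best P0=NH2 P1=NH2
Op 8: best P0=NH2 P1=NH2
Op 9: best P0=NH3 P1=NH2
Op 10: best P0=NH2 P1=NH2
Op 11: best P0=NH2 P1=NH2
Op 12: best P0=NH2 P1=NH1

Answer: P0:NH2 P1:NH1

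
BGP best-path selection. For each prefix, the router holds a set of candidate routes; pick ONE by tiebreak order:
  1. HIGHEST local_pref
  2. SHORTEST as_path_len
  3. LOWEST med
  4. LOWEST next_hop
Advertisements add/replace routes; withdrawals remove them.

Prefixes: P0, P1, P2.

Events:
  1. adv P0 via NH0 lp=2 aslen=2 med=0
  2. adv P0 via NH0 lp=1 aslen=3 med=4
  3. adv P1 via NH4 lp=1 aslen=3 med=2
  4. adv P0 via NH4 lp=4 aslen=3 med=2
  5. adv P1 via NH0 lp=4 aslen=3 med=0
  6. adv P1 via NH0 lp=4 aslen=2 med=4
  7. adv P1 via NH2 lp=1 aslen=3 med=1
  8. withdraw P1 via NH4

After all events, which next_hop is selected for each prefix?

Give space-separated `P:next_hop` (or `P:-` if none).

Op 1: best P0=NH0 P1=- P2=-
Op 2: best P0=NH0 P1=- P2=-
Op 3: best P0=NH0 P1=NH4 P2=-
Op 4: best P0=NH4 P1=NH4 P2=-
Op 5: best P0=NH4 P1=NH0 P2=-
Op 6: best P0=NH4 P1=NH0 P2=-
Op 7: best P0=NH4 P1=NH0 P2=-
Op 8: best P0=NH4 P1=NH0 P2=-

Answer: P0:NH4 P1:NH0 P2:-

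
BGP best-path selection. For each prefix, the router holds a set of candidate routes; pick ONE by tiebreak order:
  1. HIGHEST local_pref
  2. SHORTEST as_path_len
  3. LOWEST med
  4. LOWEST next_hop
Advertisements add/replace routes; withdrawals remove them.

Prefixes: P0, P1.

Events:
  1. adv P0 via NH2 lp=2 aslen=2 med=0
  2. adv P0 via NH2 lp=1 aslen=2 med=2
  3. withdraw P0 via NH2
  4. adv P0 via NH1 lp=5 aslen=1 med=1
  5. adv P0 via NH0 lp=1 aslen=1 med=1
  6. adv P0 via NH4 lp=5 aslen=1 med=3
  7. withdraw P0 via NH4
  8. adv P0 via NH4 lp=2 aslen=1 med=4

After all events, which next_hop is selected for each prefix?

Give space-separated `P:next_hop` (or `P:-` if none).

Op 1: best P0=NH2 P1=-
Op 2: best P0=NH2 P1=-
Op 3: best P0=- P1=-
Op 4: best P0=NH1 P1=-
Op 5: best P0=NH1 P1=-
Op 6: best P0=NH1 P1=-
Op 7: best P0=NH1 P1=-
Op 8: best P0=NH1 P1=-

Answer: P0:NH1 P1:-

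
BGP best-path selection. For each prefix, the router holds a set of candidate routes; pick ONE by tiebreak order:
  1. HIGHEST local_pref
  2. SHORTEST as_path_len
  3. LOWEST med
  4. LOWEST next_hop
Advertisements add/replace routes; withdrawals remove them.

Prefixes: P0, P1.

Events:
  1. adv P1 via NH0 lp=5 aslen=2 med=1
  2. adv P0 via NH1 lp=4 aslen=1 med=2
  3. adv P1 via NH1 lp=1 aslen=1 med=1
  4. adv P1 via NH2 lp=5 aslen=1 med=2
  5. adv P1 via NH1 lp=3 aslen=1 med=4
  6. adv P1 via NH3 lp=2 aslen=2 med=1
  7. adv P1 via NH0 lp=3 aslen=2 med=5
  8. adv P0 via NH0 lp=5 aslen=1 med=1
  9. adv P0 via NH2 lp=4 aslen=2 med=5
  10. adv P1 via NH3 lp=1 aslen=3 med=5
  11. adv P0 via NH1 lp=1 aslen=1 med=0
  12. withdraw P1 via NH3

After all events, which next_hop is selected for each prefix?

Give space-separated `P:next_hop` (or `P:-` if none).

Op 1: best P0=- P1=NH0
Op 2: best P0=NH1 P1=NH0
Op 3: best P0=NH1 P1=NH0
Op 4: best P0=NH1 P1=NH2
Op 5: best P0=NH1 P1=NH2
Op 6: best P0=NH1 P1=NH2
Op 7: best P0=NH1 P1=NH2
Op 8: best P0=NH0 P1=NH2
Op 9: best P0=NH0 P1=NH2
Op 10: best P0=NH0 P1=NH2
Op 11: best P0=NH0 P1=NH2
Op 12: best P0=NH0 P1=NH2

Answer: P0:NH0 P1:NH2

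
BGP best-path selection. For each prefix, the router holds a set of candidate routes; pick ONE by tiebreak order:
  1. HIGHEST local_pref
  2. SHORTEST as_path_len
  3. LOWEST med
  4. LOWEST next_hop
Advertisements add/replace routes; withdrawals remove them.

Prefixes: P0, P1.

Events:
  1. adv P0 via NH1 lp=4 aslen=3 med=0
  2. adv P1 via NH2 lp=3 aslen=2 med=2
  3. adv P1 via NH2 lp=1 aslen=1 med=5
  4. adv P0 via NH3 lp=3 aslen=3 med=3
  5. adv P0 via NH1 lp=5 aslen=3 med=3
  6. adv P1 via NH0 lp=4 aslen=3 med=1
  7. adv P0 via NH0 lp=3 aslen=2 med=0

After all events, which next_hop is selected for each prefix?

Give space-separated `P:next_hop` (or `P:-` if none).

Op 1: best P0=NH1 P1=-
Op 2: best P0=NH1 P1=NH2
Op 3: best P0=NH1 P1=NH2
Op 4: best P0=NH1 P1=NH2
Op 5: best P0=NH1 P1=NH2
Op 6: best P0=NH1 P1=NH0
Op 7: best P0=NH1 P1=NH0

Answer: P0:NH1 P1:NH0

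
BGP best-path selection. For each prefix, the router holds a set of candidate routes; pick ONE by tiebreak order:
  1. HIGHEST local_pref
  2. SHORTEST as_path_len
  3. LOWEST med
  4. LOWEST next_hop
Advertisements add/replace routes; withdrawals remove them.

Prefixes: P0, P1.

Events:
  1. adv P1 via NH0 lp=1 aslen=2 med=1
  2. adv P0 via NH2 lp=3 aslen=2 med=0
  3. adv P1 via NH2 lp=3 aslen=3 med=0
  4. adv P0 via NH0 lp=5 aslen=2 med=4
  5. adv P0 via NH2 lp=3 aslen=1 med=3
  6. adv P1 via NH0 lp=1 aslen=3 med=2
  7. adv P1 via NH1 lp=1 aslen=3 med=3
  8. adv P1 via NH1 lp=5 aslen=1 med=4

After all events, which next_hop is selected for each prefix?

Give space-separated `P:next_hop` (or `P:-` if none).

Answer: P0:NH0 P1:NH1

Derivation:
Op 1: best P0=- P1=NH0
Op 2: best P0=NH2 P1=NH0
Op 3: best P0=NH2 P1=NH2
Op 4: best P0=NH0 P1=NH2
Op 5: best P0=NH0 P1=NH2
Op 6: best P0=NH0 P1=NH2
Op 7: best P0=NH0 P1=NH2
Op 8: best P0=NH0 P1=NH1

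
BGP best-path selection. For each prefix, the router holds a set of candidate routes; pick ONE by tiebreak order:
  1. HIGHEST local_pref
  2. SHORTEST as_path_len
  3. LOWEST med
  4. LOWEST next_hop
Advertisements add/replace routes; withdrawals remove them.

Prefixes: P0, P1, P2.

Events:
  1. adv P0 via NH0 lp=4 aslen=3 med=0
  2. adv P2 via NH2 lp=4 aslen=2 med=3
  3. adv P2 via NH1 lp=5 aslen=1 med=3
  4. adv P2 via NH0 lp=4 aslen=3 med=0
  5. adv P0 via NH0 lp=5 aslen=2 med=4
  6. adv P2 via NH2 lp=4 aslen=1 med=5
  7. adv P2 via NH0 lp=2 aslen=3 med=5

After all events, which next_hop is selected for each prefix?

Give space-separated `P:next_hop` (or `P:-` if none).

Answer: P0:NH0 P1:- P2:NH1

Derivation:
Op 1: best P0=NH0 P1=- P2=-
Op 2: best P0=NH0 P1=- P2=NH2
Op 3: best P0=NH0 P1=- P2=NH1
Op 4: best P0=NH0 P1=- P2=NH1
Op 5: best P0=NH0 P1=- P2=NH1
Op 6: best P0=NH0 P1=- P2=NH1
Op 7: best P0=NH0 P1=- P2=NH1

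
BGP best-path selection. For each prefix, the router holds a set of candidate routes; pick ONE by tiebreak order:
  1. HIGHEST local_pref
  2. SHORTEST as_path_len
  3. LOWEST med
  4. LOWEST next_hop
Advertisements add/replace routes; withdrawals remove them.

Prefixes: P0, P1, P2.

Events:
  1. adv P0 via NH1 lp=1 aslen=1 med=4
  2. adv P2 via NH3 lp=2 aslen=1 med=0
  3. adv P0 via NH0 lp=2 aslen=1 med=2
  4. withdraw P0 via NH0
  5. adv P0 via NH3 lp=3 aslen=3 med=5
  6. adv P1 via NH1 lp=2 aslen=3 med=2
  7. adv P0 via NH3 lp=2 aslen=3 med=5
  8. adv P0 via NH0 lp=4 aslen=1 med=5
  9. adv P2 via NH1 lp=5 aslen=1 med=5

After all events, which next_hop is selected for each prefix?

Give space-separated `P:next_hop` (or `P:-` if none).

Op 1: best P0=NH1 P1=- P2=-
Op 2: best P0=NH1 P1=- P2=NH3
Op 3: best P0=NH0 P1=- P2=NH3
Op 4: best P0=NH1 P1=- P2=NH3
Op 5: best P0=NH3 P1=- P2=NH3
Op 6: best P0=NH3 P1=NH1 P2=NH3
Op 7: best P0=NH3 P1=NH1 P2=NH3
Op 8: best P0=NH0 P1=NH1 P2=NH3
Op 9: best P0=NH0 P1=NH1 P2=NH1

Answer: P0:NH0 P1:NH1 P2:NH1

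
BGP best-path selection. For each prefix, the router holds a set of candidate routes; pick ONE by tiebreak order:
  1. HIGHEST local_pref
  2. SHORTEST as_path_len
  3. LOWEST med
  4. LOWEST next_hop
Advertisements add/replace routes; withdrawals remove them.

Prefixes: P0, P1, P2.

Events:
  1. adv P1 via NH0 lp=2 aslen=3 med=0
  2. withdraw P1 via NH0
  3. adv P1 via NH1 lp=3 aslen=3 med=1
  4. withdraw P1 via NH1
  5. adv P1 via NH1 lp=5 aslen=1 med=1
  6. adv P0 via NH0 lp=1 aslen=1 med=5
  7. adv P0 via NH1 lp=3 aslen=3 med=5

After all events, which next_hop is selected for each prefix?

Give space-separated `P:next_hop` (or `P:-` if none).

Op 1: best P0=- P1=NH0 P2=-
Op 2: best P0=- P1=- P2=-
Op 3: best P0=- P1=NH1 P2=-
Op 4: best P0=- P1=- P2=-
Op 5: best P0=- P1=NH1 P2=-
Op 6: best P0=NH0 P1=NH1 P2=-
Op 7: best P0=NH1 P1=NH1 P2=-

Answer: P0:NH1 P1:NH1 P2:-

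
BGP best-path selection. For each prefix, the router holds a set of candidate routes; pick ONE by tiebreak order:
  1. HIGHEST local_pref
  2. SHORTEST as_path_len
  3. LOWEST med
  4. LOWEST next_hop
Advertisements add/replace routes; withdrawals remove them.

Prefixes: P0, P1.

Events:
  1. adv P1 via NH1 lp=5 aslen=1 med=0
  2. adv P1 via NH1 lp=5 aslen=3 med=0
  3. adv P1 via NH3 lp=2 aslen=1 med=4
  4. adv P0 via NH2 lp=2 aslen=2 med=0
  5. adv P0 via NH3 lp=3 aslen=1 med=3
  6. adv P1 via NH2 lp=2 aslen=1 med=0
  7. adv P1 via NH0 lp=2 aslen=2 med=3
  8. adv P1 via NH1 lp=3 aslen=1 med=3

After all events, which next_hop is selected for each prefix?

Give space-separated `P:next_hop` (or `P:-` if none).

Op 1: best P0=- P1=NH1
Op 2: best P0=- P1=NH1
Op 3: best P0=- P1=NH1
Op 4: best P0=NH2 P1=NH1
Op 5: best P0=NH3 P1=NH1
Op 6: best P0=NH3 P1=NH1
Op 7: best P0=NH3 P1=NH1
Op 8: best P0=NH3 P1=NH1

Answer: P0:NH3 P1:NH1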